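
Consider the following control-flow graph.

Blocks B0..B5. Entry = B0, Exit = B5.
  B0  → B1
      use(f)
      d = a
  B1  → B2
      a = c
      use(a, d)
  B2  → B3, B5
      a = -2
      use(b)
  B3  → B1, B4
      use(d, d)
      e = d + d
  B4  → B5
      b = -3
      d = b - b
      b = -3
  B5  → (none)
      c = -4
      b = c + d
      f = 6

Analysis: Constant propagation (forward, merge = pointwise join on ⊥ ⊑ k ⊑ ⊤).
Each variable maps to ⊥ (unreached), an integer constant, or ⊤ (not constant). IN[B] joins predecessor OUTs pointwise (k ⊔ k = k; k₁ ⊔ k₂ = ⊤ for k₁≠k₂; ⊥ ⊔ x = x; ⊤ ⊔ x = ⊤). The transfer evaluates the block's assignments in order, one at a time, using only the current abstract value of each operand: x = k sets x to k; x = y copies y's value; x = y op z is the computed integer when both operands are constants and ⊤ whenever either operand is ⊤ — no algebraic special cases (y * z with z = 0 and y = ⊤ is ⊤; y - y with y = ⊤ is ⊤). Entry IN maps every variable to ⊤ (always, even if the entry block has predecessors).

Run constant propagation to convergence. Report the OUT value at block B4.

Converged values:
  B0: | IN=(all ⊤) | OUT=(all ⊤)
  B1: | IN=(all ⊤) | OUT=(all ⊤)
  B2: | IN=(all ⊤) | OUT={a:-2; rest ⊤}
  B3: | IN={a:-2; rest ⊤} | OUT={a:-2; rest ⊤}
  B4: | IN={a:-2; rest ⊤} | OUT={a:-2, b:-3, d:0; rest ⊤}
  B5: | IN={a:-2; rest ⊤} | OUT={a:-2, c:-4, f:6; rest ⊤}

Merge at B4: IN[B4] = OUT[B3] = {a: -2, b: ⊤, c: ⊤, d: ⊤, e: ⊤, f: ⊤}
Applying B4's transfer function to that IN value gives OUT[B4] (row B4 above).

Answer: {a: -2, b: -3, c: ⊤, d: 0, e: ⊤, f: ⊤}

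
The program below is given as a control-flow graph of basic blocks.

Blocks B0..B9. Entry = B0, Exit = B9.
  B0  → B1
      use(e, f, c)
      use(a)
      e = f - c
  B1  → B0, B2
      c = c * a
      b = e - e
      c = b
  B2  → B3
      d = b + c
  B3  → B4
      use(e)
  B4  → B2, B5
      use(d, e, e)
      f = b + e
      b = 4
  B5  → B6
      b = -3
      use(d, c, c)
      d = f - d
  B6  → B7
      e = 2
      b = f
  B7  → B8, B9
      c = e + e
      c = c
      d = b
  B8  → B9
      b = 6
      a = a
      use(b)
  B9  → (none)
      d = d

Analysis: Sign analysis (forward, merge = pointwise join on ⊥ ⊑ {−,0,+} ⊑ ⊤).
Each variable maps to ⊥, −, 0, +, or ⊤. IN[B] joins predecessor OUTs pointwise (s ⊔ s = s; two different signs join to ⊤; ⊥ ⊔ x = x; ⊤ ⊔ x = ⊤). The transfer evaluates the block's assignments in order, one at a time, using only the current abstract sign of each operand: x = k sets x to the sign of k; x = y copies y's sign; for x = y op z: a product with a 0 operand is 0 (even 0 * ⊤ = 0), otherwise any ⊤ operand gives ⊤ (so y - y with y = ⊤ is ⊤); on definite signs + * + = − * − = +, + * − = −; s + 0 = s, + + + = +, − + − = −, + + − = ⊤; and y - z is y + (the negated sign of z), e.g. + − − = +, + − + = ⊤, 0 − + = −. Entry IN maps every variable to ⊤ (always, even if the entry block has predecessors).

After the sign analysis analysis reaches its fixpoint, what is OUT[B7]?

Converged values:
  B0: | IN=(all ⊤) | OUT=(all ⊤)
  B1: | IN=(all ⊤) | OUT=(all ⊤)
  B2: | IN=(all ⊤) | OUT=(all ⊤)
  B3: | IN=(all ⊤) | OUT=(all ⊤)
  B4: | IN=(all ⊤) | OUT={b:+; rest ⊤}
  B5: | IN={b:+; rest ⊤} | OUT={b:-; rest ⊤}
  B6: | IN={b:-; rest ⊤} | OUT={e:+; rest ⊤}
  B7: | IN={e:+; rest ⊤} | OUT={c:+, e:+; rest ⊤}
  B8: | IN={c:+, e:+; rest ⊤} | OUT={b:+, c:+, e:+; rest ⊤}
  B9: | IN={c:+, e:+; rest ⊤} | OUT={c:+, e:+; rest ⊤}

Merge at B7: IN[B7] = OUT[B6] = {a: ⊤, b: ⊤, c: ⊤, d: ⊤, e: +, f: ⊤}
Applying B7's transfer function to that IN value gives OUT[B7] (row B7 above).

Answer: {a: ⊤, b: ⊤, c: +, d: ⊤, e: +, f: ⊤}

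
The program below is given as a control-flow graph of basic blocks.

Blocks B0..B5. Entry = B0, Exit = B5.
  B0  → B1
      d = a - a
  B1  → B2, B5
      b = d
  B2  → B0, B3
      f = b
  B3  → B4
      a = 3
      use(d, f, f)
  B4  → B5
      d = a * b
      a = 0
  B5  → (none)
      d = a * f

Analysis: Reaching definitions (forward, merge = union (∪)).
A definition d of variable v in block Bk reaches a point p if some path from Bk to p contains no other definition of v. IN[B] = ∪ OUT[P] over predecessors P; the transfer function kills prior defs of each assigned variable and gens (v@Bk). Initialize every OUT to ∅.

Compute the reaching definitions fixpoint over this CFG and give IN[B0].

Answer: {b@B1, d@B0, f@B2}

Trace:
Per-block solution:
  B0:  IN={b@B1, d@B0, f@B2}  OUT={b@B1, d@B0, f@B2}
  B1:  IN={b@B1, d@B0, f@B2}  OUT={b@B1, d@B0, f@B2}
  B2:  IN={b@B1, d@B0, f@B2}  OUT={b@B1, d@B0, f@B2}
  B3:  IN={b@B1, d@B0, f@B2}  OUT={a@B3, b@B1, d@B0, f@B2}
  B4:  IN={a@B3, b@B1, d@B0, f@B2}  OUT={a@B4, b@B1, d@B4, f@B2}
  B5:  IN={a@B4, b@B1, d@B0, d@B4, f@B2}  OUT={a@B4, b@B1, d@B5, f@B2}

Merge at B0 (entry node, so the boundary value {} is joined with the incoming edge(s)): IN[B0] = {} ⊔ OUT[B2] = {b@B1, d@B0, f@B2}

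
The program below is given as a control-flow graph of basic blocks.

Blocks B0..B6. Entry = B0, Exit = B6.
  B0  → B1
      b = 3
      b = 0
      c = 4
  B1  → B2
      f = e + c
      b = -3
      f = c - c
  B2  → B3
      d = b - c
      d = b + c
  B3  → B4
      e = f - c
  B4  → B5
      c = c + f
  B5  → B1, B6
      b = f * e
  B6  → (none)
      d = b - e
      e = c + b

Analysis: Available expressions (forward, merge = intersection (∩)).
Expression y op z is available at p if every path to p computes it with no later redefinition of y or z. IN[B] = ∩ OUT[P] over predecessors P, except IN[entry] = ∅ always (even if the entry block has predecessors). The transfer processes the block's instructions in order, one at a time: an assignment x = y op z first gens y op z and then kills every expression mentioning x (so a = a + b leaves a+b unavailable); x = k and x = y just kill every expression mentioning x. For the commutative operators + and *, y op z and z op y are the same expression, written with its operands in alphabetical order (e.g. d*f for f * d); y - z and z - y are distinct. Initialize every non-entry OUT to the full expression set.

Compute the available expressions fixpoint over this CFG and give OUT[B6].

Answer: {b+c}

Working:
Fixpoint table:
  B0:   IN={}   OUT={}
  B1:   IN={}   OUT={c+e, c-c}
  B2:   IN={c+e, c-c}   OUT={b+c, b-c, c+e, c-c}
  B3:   IN={b+c, b-c, c+e, c-c}   OUT={b+c, b-c, c-c, f-c}
  B4:   IN={b+c, b-c, c-c, f-c}   OUT={}
  B5:   IN={}   OUT={e*f}
  B6:   IN={e*f}   OUT={b+c}

Merge at B6: IN[B6] = OUT[B5] = {e*f}
Applying B6's transfer function to that IN value gives OUT[B6] (row B6 above).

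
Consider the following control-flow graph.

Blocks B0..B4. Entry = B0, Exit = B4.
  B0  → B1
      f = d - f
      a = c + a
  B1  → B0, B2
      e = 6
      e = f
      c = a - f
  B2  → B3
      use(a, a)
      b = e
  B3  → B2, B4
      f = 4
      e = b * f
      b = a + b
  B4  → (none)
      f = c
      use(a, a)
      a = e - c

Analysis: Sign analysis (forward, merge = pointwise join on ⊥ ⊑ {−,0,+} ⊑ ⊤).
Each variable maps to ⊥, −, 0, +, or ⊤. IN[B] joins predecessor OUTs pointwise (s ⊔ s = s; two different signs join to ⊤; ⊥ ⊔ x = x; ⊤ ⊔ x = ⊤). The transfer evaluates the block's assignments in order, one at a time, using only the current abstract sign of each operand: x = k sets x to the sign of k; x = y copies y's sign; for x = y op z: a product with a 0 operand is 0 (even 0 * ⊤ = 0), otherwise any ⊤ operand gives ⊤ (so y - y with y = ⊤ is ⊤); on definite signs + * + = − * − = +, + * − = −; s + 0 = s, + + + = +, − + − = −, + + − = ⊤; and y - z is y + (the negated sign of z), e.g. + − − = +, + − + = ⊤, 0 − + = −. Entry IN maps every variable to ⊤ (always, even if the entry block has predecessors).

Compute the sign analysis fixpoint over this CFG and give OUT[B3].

Fixpoint table:
  B0:  IN=(all ⊤)  OUT=(all ⊤)
  B1:  IN=(all ⊤)  OUT=(all ⊤)
  B2:  IN=(all ⊤)  OUT=(all ⊤)
  B3:  IN=(all ⊤)  OUT={f:+; rest ⊤}
  B4:  IN={f:+; rest ⊤}  OUT=(all ⊤)

Merge at B3: IN[B3] = OUT[B2] = {a: ⊤, b: ⊤, c: ⊤, d: ⊤, e: ⊤, f: ⊤}
Applying B3's transfer function to that IN value gives OUT[B3] (row B3 above).

Answer: {a: ⊤, b: ⊤, c: ⊤, d: ⊤, e: ⊤, f: +}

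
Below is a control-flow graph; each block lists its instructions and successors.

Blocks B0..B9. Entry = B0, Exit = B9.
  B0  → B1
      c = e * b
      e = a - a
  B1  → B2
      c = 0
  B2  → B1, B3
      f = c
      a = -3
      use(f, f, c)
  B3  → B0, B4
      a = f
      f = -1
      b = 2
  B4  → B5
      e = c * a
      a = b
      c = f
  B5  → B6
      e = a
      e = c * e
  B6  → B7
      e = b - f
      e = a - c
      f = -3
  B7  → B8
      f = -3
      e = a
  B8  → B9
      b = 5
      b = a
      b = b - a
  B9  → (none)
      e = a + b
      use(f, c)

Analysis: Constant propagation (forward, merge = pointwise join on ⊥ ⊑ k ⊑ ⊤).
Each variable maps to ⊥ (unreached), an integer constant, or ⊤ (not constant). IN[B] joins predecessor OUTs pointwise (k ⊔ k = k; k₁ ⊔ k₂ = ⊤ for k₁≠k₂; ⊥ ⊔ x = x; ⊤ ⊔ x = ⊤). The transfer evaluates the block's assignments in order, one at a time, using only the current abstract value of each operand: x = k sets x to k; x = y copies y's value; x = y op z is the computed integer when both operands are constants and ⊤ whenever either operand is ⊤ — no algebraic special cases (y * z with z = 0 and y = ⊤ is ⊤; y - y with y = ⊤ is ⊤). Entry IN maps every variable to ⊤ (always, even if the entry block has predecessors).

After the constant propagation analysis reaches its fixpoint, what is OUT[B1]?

Answer: {a: ⊤, b: ⊤, c: 0, d: ⊤, e: ⊤, f: ⊤}

Derivation:
Per-block solution:
  B0:  IN=(all ⊤)  OUT=(all ⊤)
  B1:  IN=(all ⊤)  OUT={c:0; rest ⊤}
  B2:  IN={c:0; rest ⊤}  OUT={a:-3, c:0, f:0; rest ⊤}
  B3:  IN={a:-3, c:0, f:0; rest ⊤}  OUT={a:0, b:2, c:0, f:-1; rest ⊤}
  B4:  IN={a:0, b:2, c:0, f:-1; rest ⊤}  OUT={a:2, b:2, c:-1, e:0, f:-1; rest ⊤}
  B5:  IN={a:2, b:2, c:-1, e:0, f:-1; rest ⊤}  OUT={a:2, b:2, c:-1, e:-2, f:-1; rest ⊤}
  B6:  IN={a:2, b:2, c:-1, e:-2, f:-1; rest ⊤}  OUT={a:2, b:2, c:-1, e:3, f:-3; rest ⊤}
  B7:  IN={a:2, b:2, c:-1, e:3, f:-3; rest ⊤}  OUT={a:2, b:2, c:-1, e:2, f:-3; rest ⊤}
  B8:  IN={a:2, b:2, c:-1, e:2, f:-3; rest ⊤}  OUT={a:2, b:0, c:-1, e:2, f:-3; rest ⊤}
  B9:  IN={a:2, b:0, c:-1, e:2, f:-3; rest ⊤}  OUT={a:2, b:0, c:-1, e:2, f:-3; rest ⊤}

Merge at B1: IN[B1] = OUT[B0] ⊔ OUT[B2] = {a: ⊤, b: ⊤, c: ⊤, d: ⊤, e: ⊤, f: ⊤}
Applying B1's transfer function to that IN value gives OUT[B1] (row B1 above).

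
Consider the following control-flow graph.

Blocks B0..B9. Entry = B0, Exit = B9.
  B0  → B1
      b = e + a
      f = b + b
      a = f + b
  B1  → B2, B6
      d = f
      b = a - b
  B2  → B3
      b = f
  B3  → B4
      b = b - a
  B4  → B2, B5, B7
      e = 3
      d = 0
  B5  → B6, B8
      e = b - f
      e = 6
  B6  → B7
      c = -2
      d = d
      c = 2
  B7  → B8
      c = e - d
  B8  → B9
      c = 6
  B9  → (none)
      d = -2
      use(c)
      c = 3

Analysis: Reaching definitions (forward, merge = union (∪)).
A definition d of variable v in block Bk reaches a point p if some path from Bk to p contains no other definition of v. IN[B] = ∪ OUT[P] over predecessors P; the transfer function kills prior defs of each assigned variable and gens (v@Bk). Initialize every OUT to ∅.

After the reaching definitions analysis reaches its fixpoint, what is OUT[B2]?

Answer: {a@B0, b@B2, d@B1, d@B4, e@B4, f@B0}

Working:
Per-block solution:
  B0: | IN={} | OUT={a@B0, b@B0, f@B0}
  B1: | IN={a@B0, b@B0, f@B0} | OUT={a@B0, b@B1, d@B1, f@B0}
  B2: | IN={a@B0, b@B1, b@B3, d@B1, d@B4, e@B4, f@B0} | OUT={a@B0, b@B2, d@B1, d@B4, e@B4, f@B0}
  B3: | IN={a@B0, b@B2, d@B1, d@B4, e@B4, f@B0} | OUT={a@B0, b@B3, d@B1, d@B4, e@B4, f@B0}
  B4: | IN={a@B0, b@B3, d@B1, d@B4, e@B4, f@B0} | OUT={a@B0, b@B3, d@B4, e@B4, f@B0}
  B5: | IN={a@B0, b@B3, d@B4, e@B4, f@B0} | OUT={a@B0, b@B3, d@B4, e@B5, f@B0}
  B6: | IN={a@B0, b@B1, b@B3, d@B1, d@B4, e@B5, f@B0} | OUT={a@B0, b@B1, b@B3, c@B6, d@B6, e@B5, f@B0}
  B7: | IN={a@B0, b@B1, b@B3, c@B6, d@B4, d@B6, e@B4, e@B5, f@B0} | OUT={a@B0, b@B1, b@B3, c@B7, d@B4, d@B6, e@B4, e@B5, f@B0}
  B8: | IN={a@B0, b@B1, b@B3, c@B7, d@B4, d@B6, e@B4, e@B5, f@B0} | OUT={a@B0, b@B1, b@B3, c@B8, d@B4, d@B6, e@B4, e@B5, f@B0}
  B9: | IN={a@B0, b@B1, b@B3, c@B8, d@B4, d@B6, e@B4, e@B5, f@B0} | OUT={a@B0, b@B1, b@B3, c@B9, d@B9, e@B4, e@B5, f@B0}

Merge at B2: IN[B2] = OUT[B1] ⊔ OUT[B4] = {a@B0, b@B1, b@B3, d@B1, d@B4, e@B4, f@B0}
Applying B2's transfer function to that IN value gives OUT[B2] (row B2 above).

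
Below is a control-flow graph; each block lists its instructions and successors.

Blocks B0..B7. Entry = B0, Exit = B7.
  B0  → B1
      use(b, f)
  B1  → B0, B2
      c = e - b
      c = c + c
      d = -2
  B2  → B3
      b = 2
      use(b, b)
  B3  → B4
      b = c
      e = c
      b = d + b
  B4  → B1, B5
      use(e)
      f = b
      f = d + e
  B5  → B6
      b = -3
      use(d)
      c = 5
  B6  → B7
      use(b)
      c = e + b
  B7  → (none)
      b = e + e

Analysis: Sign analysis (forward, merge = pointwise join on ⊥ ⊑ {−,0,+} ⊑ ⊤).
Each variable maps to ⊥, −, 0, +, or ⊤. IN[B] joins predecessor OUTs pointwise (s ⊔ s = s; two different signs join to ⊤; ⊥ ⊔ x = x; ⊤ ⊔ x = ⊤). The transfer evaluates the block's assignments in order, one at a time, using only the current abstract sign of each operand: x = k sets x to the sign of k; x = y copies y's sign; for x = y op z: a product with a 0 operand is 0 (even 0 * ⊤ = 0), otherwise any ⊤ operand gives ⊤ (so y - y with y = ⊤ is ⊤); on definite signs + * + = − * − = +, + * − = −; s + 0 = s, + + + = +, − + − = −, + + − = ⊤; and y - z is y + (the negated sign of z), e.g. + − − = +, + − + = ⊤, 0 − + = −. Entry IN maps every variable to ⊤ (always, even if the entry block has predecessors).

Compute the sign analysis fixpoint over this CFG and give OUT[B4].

Answer: {a: ⊤, b: ⊤, c: ⊤, d: -, e: ⊤, f: ⊤}

Working:
Fixpoint table:
  B0: | IN=(all ⊤) | OUT=(all ⊤)
  B1: | IN=(all ⊤) | OUT={d:-; rest ⊤}
  B2: | IN={d:-; rest ⊤} | OUT={b:+, d:-; rest ⊤}
  B3: | IN={b:+, d:-; rest ⊤} | OUT={d:-; rest ⊤}
  B4: | IN={d:-; rest ⊤} | OUT={d:-; rest ⊤}
  B5: | IN={d:-; rest ⊤} | OUT={b:-, c:+, d:-; rest ⊤}
  B6: | IN={b:-, c:+, d:-; rest ⊤} | OUT={b:-, d:-; rest ⊤}
  B7: | IN={b:-, d:-; rest ⊤} | OUT={d:-; rest ⊤}

Merge at B4: IN[B4] = OUT[B3] = {a: ⊤, b: ⊤, c: ⊤, d: -, e: ⊤, f: ⊤}
Applying B4's transfer function to that IN value gives OUT[B4] (row B4 above).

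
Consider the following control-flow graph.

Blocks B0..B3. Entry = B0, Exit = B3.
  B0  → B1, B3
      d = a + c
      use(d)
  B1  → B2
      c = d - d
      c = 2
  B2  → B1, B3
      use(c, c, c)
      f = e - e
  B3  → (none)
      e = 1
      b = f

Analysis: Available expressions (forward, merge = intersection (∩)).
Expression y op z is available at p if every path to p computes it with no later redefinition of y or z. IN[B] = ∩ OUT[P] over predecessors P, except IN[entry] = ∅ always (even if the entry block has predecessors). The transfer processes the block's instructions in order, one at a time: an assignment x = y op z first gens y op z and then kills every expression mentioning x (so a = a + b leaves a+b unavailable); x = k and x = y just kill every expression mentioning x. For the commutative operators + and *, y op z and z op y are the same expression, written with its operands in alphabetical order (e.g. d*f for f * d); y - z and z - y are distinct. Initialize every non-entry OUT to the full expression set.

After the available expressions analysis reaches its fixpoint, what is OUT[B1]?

Answer: {d-d}

Working:
Fixpoint table:
  B0:   IN={}   OUT={a+c}
  B1:   IN={}   OUT={d-d}
  B2:   IN={d-d}   OUT={d-d, e-e}
  B3:   IN={}   OUT={}

Merge at B1: IN[B1] = OUT[B0] ∩ OUT[B2] = {}
Applying B1's transfer function to that IN value gives OUT[B1] (row B1 above).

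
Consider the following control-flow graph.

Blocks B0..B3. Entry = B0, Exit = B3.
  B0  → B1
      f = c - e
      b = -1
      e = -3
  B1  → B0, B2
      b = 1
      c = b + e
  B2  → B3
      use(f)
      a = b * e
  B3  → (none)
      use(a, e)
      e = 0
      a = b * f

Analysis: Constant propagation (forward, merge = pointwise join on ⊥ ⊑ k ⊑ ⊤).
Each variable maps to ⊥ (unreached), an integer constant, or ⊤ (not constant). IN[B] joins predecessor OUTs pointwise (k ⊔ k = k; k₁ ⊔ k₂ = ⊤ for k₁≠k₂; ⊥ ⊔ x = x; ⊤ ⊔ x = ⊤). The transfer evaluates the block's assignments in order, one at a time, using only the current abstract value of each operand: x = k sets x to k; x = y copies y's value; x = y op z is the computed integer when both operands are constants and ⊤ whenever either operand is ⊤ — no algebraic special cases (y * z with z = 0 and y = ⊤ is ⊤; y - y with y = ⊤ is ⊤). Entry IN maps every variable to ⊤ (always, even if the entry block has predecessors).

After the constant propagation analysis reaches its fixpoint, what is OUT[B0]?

Answer: {a: ⊤, b: -1, c: ⊤, d: ⊤, e: -3, f: ⊤}

Trace:
Converged values:
  B0: | IN=(all ⊤) | OUT={b:-1, e:-3; rest ⊤}
  B1: | IN={b:-1, e:-3; rest ⊤} | OUT={b:1, c:-2, e:-3; rest ⊤}
  B2: | IN={b:1, c:-2, e:-3; rest ⊤} | OUT={a:-3, b:1, c:-2, e:-3; rest ⊤}
  B3: | IN={a:-3, b:1, c:-2, e:-3; rest ⊤} | OUT={b:1, c:-2, e:0; rest ⊤}

Merge at B0 (entry node, so the boundary value (all ⊤) is joined with the incoming edge(s)): IN[B0] = (all ⊤) ⊔ OUT[B1] = {a: ⊤, b: ⊤, c: ⊤, d: ⊤, e: ⊤, f: ⊤}
Applying B0's transfer function to that IN value gives OUT[B0] (row B0 above).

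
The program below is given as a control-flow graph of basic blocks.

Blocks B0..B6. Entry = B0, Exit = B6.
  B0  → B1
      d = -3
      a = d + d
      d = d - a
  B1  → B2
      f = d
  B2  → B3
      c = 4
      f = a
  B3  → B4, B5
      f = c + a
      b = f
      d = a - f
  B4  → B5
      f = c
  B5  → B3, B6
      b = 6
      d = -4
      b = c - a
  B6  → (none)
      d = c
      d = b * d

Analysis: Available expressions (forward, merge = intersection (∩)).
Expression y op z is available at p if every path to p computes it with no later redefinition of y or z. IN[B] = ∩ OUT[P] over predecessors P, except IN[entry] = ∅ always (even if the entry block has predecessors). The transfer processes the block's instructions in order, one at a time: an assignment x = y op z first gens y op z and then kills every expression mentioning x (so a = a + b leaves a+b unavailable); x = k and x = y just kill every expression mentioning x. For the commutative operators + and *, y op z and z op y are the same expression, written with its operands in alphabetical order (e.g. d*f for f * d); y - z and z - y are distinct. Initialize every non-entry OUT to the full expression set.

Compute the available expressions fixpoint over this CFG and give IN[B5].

Answer: {a+c}

Trace:
Per-block solution:
  B0:  IN={}  OUT={}
  B1:  IN={}  OUT={}
  B2:  IN={}  OUT={}
  B3:  IN={}  OUT={a+c, a-f}
  B4:  IN={a+c, a-f}  OUT={a+c}
  B5:  IN={a+c}  OUT={a+c, c-a}
  B6:  IN={a+c, c-a}  OUT={a+c, c-a}

Merge at B5: IN[B5] = OUT[B3] ∩ OUT[B4] = {a+c}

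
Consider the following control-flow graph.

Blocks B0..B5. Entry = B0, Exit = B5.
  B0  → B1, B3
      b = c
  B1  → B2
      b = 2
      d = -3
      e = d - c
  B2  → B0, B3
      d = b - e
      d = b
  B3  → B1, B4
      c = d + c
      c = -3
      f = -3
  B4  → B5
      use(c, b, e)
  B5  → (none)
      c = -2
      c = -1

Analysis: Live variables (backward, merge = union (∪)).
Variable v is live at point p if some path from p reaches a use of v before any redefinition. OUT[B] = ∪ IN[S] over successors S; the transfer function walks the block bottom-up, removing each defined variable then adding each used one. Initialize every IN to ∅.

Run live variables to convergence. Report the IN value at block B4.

Answer: {b, c, e}

Trace:
Converged values:
  B0: | IN={c, d, e} | OUT={b, c, d, e}
  B1: | IN={c} | OUT={b, c, e}
  B2: | IN={b, c, e} | OUT={b, c, d, e}
  B3: | IN={b, c, d, e} | OUT={b, c, e}
  B4: | IN={b, c, e} | OUT={}
  B5: | IN={} | OUT={}

Merge at B4: OUT[B4] = IN[B5] = {}
Applying B4's transfer function to that OUT value gives IN[B4] (row B4 above).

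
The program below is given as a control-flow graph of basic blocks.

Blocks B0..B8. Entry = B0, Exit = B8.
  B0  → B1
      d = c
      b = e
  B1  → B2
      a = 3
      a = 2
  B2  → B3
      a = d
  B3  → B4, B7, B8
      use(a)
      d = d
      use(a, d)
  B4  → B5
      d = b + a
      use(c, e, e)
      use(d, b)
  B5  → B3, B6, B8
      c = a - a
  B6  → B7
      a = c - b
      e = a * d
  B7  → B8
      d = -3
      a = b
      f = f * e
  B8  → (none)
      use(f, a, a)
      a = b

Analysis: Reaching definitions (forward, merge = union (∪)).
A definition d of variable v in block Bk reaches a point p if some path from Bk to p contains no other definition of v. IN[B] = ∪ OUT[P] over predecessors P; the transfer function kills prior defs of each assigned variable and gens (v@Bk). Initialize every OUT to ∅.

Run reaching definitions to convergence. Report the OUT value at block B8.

Answer: {a@B8, b@B0, c@B5, d@B3, d@B4, d@B7, e@B6, f@B7}

Trace:
Fixpoint table:
  B0:  IN={}  OUT={b@B0, d@B0}
  B1:  IN={b@B0, d@B0}  OUT={a@B1, b@B0, d@B0}
  B2:  IN={a@B1, b@B0, d@B0}  OUT={a@B2, b@B0, d@B0}
  B3:  IN={a@B2, b@B0, c@B5, d@B0, d@B4}  OUT={a@B2, b@B0, c@B5, d@B3}
  B4:  IN={a@B2, b@B0, c@B5, d@B3}  OUT={a@B2, b@B0, c@B5, d@B4}
  B5:  IN={a@B2, b@B0, c@B5, d@B4}  OUT={a@B2, b@B0, c@B5, d@B4}
  B6:  IN={a@B2, b@B0, c@B5, d@B4}  OUT={a@B6, b@B0, c@B5, d@B4, e@B6}
  B7:  IN={a@B2, a@B6, b@B0, c@B5, d@B3, d@B4, e@B6}  OUT={a@B7, b@B0, c@B5, d@B7, e@B6, f@B7}
  B8:  IN={a@B2, a@B7, b@B0, c@B5, d@B3, d@B4, d@B7, e@B6, f@B7}  OUT={a@B8, b@B0, c@B5, d@B3, d@B4, d@B7, e@B6, f@B7}

Merge at B8: IN[B8] = OUT[B3] ⊔ OUT[B5] ⊔ OUT[B7] = {a@B2, a@B7, b@B0, c@B5, d@B3, d@B4, d@B7, e@B6, f@B7}
Applying B8's transfer function to that IN value gives OUT[B8] (row B8 above).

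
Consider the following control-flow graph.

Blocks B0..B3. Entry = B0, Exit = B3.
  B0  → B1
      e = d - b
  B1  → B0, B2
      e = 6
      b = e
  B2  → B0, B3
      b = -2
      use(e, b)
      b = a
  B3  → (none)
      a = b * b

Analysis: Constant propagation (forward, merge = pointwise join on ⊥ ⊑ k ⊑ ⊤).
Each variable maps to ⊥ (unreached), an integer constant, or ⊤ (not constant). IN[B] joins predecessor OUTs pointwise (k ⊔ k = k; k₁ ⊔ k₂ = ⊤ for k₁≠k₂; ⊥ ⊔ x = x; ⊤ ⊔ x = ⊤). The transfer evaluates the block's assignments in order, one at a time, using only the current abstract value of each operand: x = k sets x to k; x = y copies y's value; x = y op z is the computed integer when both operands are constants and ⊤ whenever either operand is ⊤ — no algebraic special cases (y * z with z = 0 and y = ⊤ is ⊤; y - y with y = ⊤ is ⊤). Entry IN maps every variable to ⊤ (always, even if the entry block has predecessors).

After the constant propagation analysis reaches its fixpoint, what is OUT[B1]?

Converged values:
  B0:   IN=(all ⊤)   OUT=(all ⊤)
  B1:   IN=(all ⊤)   OUT={b:6, e:6; rest ⊤}
  B2:   IN={b:6, e:6; rest ⊤}   OUT={e:6; rest ⊤}
  B3:   IN={e:6; rest ⊤}   OUT={e:6; rest ⊤}

Merge at B1: IN[B1] = OUT[B0] = {a: ⊤, b: ⊤, c: ⊤, d: ⊤, e: ⊤, f: ⊤}
Applying B1's transfer function to that IN value gives OUT[B1] (row B1 above).

Answer: {a: ⊤, b: 6, c: ⊤, d: ⊤, e: 6, f: ⊤}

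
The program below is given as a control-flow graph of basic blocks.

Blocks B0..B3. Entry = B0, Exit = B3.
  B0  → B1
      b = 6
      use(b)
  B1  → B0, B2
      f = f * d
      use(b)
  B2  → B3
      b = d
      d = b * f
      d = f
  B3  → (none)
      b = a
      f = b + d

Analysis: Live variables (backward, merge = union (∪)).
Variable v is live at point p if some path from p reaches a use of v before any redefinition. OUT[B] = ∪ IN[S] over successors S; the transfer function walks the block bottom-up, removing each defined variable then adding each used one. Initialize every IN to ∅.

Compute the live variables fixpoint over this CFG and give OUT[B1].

Converged values:
  B0:   IN={a, d, f}   OUT={a, b, d, f}
  B1:   IN={a, b, d, f}   OUT={a, d, f}
  B2:   IN={a, d, f}   OUT={a, d}
  B3:   IN={a, d}   OUT={}

Merge at B1: OUT[B1] = IN[B0] ⊔ IN[B2] = {a, d, f}

Answer: {a, d, f}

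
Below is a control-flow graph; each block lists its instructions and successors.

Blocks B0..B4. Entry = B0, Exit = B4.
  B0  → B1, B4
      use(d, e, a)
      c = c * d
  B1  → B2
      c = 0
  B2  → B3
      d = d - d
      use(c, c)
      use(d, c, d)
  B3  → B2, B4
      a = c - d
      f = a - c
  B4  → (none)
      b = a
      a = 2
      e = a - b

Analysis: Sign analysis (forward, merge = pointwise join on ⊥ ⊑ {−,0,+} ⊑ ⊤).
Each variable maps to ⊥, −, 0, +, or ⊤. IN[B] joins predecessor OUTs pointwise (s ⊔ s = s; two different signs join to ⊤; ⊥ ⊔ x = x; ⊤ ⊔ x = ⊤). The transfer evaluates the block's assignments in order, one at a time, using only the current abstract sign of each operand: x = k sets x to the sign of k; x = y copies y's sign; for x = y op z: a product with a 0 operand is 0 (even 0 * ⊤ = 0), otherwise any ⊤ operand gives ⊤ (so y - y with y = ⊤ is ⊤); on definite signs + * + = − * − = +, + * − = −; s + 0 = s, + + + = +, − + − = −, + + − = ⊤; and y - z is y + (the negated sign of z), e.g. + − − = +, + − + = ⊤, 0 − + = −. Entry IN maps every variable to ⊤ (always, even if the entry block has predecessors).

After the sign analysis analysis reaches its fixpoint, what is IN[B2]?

Answer: {a: ⊤, b: ⊤, c: 0, d: ⊤, e: ⊤, f: ⊤}

Derivation:
Fixpoint table:
  B0:  IN=(all ⊤)  OUT=(all ⊤)
  B1:  IN=(all ⊤)  OUT={c:0; rest ⊤}
  B2:  IN={c:0; rest ⊤}  OUT={c:0; rest ⊤}
  B3:  IN={c:0; rest ⊤}  OUT={c:0; rest ⊤}
  B4:  IN=(all ⊤)  OUT={a:+; rest ⊤}

Merge at B2: IN[B2] = OUT[B1] ⊔ OUT[B3] = {a: ⊤, b: ⊤, c: 0, d: ⊤, e: ⊤, f: ⊤}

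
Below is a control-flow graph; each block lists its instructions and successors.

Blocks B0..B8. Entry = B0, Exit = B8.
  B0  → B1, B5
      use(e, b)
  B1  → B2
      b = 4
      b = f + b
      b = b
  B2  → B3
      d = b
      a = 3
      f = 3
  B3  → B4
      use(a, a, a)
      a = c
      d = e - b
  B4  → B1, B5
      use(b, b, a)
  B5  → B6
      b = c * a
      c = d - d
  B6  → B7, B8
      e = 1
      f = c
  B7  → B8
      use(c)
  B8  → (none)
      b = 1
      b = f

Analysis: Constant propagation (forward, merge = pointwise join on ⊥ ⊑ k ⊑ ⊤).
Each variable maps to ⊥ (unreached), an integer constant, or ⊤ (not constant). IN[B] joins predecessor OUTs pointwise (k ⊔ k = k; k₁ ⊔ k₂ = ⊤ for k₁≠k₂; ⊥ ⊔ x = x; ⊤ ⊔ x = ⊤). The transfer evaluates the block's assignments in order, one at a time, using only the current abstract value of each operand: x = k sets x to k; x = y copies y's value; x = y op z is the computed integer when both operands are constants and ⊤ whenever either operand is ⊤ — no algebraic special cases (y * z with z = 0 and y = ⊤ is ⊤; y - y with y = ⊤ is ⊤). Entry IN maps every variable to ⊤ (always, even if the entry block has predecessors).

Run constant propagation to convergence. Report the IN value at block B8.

Answer: {a: ⊤, b: ⊤, c: ⊤, d: ⊤, e: 1, f: ⊤}

Trace:
Converged values:
  B0:  IN=(all ⊤)  OUT=(all ⊤)
  B1:  IN=(all ⊤)  OUT=(all ⊤)
  B2:  IN=(all ⊤)  OUT={a:3, f:3; rest ⊤}
  B3:  IN={a:3, f:3; rest ⊤}  OUT={f:3; rest ⊤}
  B4:  IN={f:3; rest ⊤}  OUT={f:3; rest ⊤}
  B5:  IN=(all ⊤)  OUT=(all ⊤)
  B6:  IN=(all ⊤)  OUT={e:1; rest ⊤}
  B7:  IN={e:1; rest ⊤}  OUT={e:1; rest ⊤}
  B8:  IN={e:1; rest ⊤}  OUT={e:1; rest ⊤}

Merge at B8: IN[B8] = OUT[B6] ⊔ OUT[B7] = {a: ⊤, b: ⊤, c: ⊤, d: ⊤, e: 1, f: ⊤}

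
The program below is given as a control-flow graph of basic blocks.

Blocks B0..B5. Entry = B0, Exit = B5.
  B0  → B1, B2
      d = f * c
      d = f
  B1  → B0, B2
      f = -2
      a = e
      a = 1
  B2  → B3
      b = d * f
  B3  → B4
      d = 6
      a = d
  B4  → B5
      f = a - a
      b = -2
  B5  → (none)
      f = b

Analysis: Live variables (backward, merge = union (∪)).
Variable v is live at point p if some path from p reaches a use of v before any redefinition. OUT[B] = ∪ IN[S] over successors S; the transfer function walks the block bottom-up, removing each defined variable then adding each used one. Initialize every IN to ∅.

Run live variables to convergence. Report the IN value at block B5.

Fixpoint table:
  B0:   IN={c, e, f}   OUT={c, d, e, f}
  B1:   IN={c, d, e}   OUT={c, d, e, f}
  B2:   IN={d, f}   OUT={}
  B3:   IN={}   OUT={a}
  B4:   IN={a}   OUT={b}
  B5:   IN={b}   OUT={}

B5 is the boundary node: OUT[B5] = {}
Applying B5's transfer function to that OUT value gives IN[B5] (row B5 above).

Answer: {b}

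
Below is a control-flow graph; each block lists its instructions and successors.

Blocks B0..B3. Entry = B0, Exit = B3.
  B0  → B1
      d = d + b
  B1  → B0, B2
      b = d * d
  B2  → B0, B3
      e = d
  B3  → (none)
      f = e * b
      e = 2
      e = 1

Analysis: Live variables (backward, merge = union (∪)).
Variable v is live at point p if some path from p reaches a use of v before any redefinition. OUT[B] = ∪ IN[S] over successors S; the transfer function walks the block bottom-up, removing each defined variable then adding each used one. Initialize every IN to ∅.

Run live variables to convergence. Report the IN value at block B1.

Answer: {d}

Working:
Fixpoint table:
  B0:   IN={b, d}   OUT={d}
  B1:   IN={d}   OUT={b, d}
  B2:   IN={b, d}   OUT={b, d, e}
  B3:   IN={b, e}   OUT={}

Merge at B1: OUT[B1] = IN[B0] ⊔ IN[B2] = {b, d}
Applying B1's transfer function to that OUT value gives IN[B1] (row B1 above).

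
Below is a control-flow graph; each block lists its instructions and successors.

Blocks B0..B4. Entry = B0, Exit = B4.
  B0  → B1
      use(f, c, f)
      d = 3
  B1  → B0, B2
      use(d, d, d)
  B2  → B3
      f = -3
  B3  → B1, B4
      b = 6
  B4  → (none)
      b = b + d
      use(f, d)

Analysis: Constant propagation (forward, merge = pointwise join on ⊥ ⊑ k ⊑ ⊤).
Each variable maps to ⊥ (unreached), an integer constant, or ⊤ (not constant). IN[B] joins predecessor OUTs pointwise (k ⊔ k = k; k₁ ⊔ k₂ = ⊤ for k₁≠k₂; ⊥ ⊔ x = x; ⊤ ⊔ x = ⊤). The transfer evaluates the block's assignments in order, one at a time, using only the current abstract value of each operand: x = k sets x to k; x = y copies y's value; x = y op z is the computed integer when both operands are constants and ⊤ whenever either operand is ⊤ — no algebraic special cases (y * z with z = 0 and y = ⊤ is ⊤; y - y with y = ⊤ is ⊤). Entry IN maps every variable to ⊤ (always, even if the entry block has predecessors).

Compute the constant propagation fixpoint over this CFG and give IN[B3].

Converged values:
  B0: | IN=(all ⊤) | OUT={d:3; rest ⊤}
  B1: | IN={d:3; rest ⊤} | OUT={d:3; rest ⊤}
  B2: | IN={d:3; rest ⊤} | OUT={d:3, f:-3; rest ⊤}
  B3: | IN={d:3, f:-3; rest ⊤} | OUT={b:6, d:3, f:-3; rest ⊤}
  B4: | IN={b:6, d:3, f:-3; rest ⊤} | OUT={b:9, d:3, f:-3; rest ⊤}

Merge at B3: IN[B3] = OUT[B2] = {a: ⊤, b: ⊤, c: ⊤, d: 3, e: ⊤, f: -3}

Answer: {a: ⊤, b: ⊤, c: ⊤, d: 3, e: ⊤, f: -3}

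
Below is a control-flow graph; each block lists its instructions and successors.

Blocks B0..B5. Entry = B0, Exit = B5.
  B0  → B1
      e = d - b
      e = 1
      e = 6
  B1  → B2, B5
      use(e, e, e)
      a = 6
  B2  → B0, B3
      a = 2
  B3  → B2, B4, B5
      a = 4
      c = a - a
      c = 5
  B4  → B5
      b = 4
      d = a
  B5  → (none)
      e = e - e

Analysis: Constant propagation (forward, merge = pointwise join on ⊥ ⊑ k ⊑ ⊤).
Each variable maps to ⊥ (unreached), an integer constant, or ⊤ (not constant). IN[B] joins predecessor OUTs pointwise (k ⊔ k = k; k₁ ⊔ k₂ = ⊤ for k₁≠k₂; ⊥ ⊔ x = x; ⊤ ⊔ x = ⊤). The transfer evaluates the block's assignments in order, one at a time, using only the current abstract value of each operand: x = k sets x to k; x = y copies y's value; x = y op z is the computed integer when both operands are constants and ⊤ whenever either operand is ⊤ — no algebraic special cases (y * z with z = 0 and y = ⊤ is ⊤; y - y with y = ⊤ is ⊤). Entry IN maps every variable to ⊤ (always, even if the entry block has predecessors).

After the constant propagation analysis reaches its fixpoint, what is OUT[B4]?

Converged values:
  B0:  IN=(all ⊤)  OUT={e:6; rest ⊤}
  B1:  IN={e:6; rest ⊤}  OUT={a:6, e:6; rest ⊤}
  B2:  IN={e:6; rest ⊤}  OUT={a:2, e:6; rest ⊤}
  B3:  IN={a:2, e:6; rest ⊤}  OUT={a:4, c:5, e:6; rest ⊤}
  B4:  IN={a:4, c:5, e:6; rest ⊤}  OUT={a:4, b:4, c:5, d:4, e:6; rest ⊤}
  B5:  IN={e:6; rest ⊤}  OUT={e:0; rest ⊤}

Merge at B4: IN[B4] = OUT[B3] = {a: 4, b: ⊤, c: 5, d: ⊤, e: 6, f: ⊤}
Applying B4's transfer function to that IN value gives OUT[B4] (row B4 above).

Answer: {a: 4, b: 4, c: 5, d: 4, e: 6, f: ⊤}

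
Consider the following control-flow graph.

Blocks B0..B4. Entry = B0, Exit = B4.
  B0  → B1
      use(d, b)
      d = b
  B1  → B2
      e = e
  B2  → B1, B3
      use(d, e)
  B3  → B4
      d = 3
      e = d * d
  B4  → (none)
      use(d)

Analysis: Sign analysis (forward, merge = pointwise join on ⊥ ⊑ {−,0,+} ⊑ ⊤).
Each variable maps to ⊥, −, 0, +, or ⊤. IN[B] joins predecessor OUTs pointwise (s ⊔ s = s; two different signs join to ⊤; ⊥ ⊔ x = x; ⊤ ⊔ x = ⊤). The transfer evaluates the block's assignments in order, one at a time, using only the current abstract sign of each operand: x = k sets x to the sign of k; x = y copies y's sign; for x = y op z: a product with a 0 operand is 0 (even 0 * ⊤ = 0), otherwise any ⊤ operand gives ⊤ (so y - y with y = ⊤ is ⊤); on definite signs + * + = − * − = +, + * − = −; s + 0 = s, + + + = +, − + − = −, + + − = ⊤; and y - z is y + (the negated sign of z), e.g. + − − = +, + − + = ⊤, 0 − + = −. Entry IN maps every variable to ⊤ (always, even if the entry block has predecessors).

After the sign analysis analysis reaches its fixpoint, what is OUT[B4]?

Answer: {a: ⊤, b: ⊤, c: ⊤, d: +, e: +, f: ⊤}

Working:
Converged values:
  B0: | IN=(all ⊤) | OUT=(all ⊤)
  B1: | IN=(all ⊤) | OUT=(all ⊤)
  B2: | IN=(all ⊤) | OUT=(all ⊤)
  B3: | IN=(all ⊤) | OUT={d:+, e:+; rest ⊤}
  B4: | IN={d:+, e:+; rest ⊤} | OUT={d:+, e:+; rest ⊤}

Merge at B4: IN[B4] = OUT[B3] = {a: ⊤, b: ⊤, c: ⊤, d: +, e: +, f: ⊤}
Applying B4's transfer function to that IN value gives OUT[B4] (row B4 above).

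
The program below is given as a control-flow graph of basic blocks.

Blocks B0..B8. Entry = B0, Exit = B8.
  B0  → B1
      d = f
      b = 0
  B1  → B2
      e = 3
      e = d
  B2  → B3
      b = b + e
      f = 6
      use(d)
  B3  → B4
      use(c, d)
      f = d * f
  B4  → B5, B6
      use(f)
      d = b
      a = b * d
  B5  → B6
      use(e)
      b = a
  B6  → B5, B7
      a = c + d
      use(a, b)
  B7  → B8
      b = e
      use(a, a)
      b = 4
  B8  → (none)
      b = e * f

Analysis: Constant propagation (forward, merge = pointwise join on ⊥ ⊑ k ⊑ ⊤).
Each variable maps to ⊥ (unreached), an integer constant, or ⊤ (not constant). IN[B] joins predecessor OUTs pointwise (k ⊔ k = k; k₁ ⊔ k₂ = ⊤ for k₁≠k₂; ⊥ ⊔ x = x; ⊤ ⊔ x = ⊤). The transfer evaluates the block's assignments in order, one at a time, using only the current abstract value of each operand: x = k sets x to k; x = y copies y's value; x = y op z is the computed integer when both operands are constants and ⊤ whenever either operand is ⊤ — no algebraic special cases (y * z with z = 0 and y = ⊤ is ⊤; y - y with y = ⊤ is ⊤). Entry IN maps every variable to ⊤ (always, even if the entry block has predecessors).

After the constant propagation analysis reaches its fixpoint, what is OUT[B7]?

Answer: {a: ⊤, b: 4, c: ⊤, d: ⊤, e: ⊤, f: ⊤}

Derivation:
Per-block solution:
  B0: | IN=(all ⊤) | OUT={b:0; rest ⊤}
  B1: | IN={b:0; rest ⊤} | OUT={b:0; rest ⊤}
  B2: | IN={b:0; rest ⊤} | OUT={f:6; rest ⊤}
  B3: | IN={f:6; rest ⊤} | OUT=(all ⊤)
  B4: | IN=(all ⊤) | OUT=(all ⊤)
  B5: | IN=(all ⊤) | OUT=(all ⊤)
  B6: | IN=(all ⊤) | OUT=(all ⊤)
  B7: | IN=(all ⊤) | OUT={b:4; rest ⊤}
  B8: | IN={b:4; rest ⊤} | OUT=(all ⊤)

Merge at B7: IN[B7] = OUT[B6] = {a: ⊤, b: ⊤, c: ⊤, d: ⊤, e: ⊤, f: ⊤}
Applying B7's transfer function to that IN value gives OUT[B7] (row B7 above).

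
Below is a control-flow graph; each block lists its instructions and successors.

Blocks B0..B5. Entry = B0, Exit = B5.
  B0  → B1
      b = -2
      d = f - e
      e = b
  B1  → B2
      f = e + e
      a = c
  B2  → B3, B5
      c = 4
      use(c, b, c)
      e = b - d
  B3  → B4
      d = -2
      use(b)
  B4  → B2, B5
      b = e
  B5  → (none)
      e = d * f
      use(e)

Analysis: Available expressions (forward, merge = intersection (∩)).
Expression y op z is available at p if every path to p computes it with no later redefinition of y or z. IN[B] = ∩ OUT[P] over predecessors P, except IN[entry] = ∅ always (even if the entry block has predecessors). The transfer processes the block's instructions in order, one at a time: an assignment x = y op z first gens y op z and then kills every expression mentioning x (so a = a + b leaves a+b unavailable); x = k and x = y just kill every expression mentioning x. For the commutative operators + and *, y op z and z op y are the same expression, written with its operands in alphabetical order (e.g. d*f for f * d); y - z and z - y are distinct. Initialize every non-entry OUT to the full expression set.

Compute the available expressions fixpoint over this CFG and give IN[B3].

Answer: {b-d}

Trace:
Fixpoint table:
  B0:  IN={}  OUT={}
  B1:  IN={}  OUT={e+e}
  B2:  IN={}  OUT={b-d}
  B3:  IN={b-d}  OUT={}
  B4:  IN={}  OUT={}
  B5:  IN={}  OUT={d*f}

Merge at B3: IN[B3] = OUT[B2] = {b-d}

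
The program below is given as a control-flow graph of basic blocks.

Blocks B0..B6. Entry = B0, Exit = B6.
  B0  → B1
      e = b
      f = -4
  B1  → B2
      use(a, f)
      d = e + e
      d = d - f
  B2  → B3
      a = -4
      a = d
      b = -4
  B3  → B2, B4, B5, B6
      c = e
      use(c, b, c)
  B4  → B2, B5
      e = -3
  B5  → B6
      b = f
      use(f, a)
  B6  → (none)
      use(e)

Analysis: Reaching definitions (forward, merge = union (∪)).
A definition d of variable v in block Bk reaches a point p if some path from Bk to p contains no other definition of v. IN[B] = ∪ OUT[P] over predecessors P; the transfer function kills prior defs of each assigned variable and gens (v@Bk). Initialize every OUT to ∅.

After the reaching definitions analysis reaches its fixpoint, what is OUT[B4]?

Answer: {a@B2, b@B2, c@B3, d@B1, e@B4, f@B0}

Trace:
Per-block solution:
  B0: | IN={} | OUT={e@B0, f@B0}
  B1: | IN={e@B0, f@B0} | OUT={d@B1, e@B0, f@B0}
  B2: | IN={a@B2, b@B2, c@B3, d@B1, e@B0, e@B4, f@B0} | OUT={a@B2, b@B2, c@B3, d@B1, e@B0, e@B4, f@B0}
  B3: | IN={a@B2, b@B2, c@B3, d@B1, e@B0, e@B4, f@B0} | OUT={a@B2, b@B2, c@B3, d@B1, e@B0, e@B4, f@B0}
  B4: | IN={a@B2, b@B2, c@B3, d@B1, e@B0, e@B4, f@B0} | OUT={a@B2, b@B2, c@B3, d@B1, e@B4, f@B0}
  B5: | IN={a@B2, b@B2, c@B3, d@B1, e@B0, e@B4, f@B0} | OUT={a@B2, b@B5, c@B3, d@B1, e@B0, e@B4, f@B0}
  B6: | IN={a@B2, b@B2, b@B5, c@B3, d@B1, e@B0, e@B4, f@B0} | OUT={a@B2, b@B2, b@B5, c@B3, d@B1, e@B0, e@B4, f@B0}

Merge at B4: IN[B4] = OUT[B3] = {a@B2, b@B2, c@B3, d@B1, e@B0, e@B4, f@B0}
Applying B4's transfer function to that IN value gives OUT[B4] (row B4 above).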